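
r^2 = r^2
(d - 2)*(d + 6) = d^2 + 4*d - 12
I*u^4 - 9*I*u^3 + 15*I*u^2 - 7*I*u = u*(u - 7)*(u - 1)*(I*u - I)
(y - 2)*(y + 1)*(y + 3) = y^3 + 2*y^2 - 5*y - 6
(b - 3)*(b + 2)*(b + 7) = b^3 + 6*b^2 - 13*b - 42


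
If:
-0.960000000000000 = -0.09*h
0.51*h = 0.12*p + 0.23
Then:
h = 10.67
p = 43.42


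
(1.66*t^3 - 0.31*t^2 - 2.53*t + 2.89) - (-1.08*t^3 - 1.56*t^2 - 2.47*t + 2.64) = 2.74*t^3 + 1.25*t^2 - 0.0599999999999996*t + 0.25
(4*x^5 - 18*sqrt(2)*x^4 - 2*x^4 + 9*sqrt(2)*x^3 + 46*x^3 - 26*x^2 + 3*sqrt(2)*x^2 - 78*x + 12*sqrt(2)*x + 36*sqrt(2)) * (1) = 4*x^5 - 18*sqrt(2)*x^4 - 2*x^4 + 9*sqrt(2)*x^3 + 46*x^3 - 26*x^2 + 3*sqrt(2)*x^2 - 78*x + 12*sqrt(2)*x + 36*sqrt(2)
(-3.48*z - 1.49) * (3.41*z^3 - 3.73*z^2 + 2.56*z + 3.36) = -11.8668*z^4 + 7.8995*z^3 - 3.3511*z^2 - 15.5072*z - 5.0064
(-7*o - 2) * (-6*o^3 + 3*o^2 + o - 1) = 42*o^4 - 9*o^3 - 13*o^2 + 5*o + 2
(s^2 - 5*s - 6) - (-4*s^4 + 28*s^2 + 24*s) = 4*s^4 - 27*s^2 - 29*s - 6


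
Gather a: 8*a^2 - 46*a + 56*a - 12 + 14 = 8*a^2 + 10*a + 2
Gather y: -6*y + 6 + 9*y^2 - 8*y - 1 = 9*y^2 - 14*y + 5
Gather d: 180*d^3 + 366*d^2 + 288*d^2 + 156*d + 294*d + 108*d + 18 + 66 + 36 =180*d^3 + 654*d^2 + 558*d + 120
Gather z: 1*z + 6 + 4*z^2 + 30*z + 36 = 4*z^2 + 31*z + 42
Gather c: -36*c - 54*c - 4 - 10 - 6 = -90*c - 20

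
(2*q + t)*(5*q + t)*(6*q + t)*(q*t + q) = 60*q^4*t + 60*q^4 + 52*q^3*t^2 + 52*q^3*t + 13*q^2*t^3 + 13*q^2*t^2 + q*t^4 + q*t^3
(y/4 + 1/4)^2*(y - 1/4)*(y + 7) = y^4/16 + 35*y^3/64 + 51*y^2/64 + 13*y/64 - 7/64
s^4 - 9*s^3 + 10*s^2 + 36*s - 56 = (s - 7)*(s - 2)^2*(s + 2)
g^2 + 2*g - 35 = (g - 5)*(g + 7)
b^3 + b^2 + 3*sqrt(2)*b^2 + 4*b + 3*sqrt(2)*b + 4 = (b + 1)*(b + sqrt(2))*(b + 2*sqrt(2))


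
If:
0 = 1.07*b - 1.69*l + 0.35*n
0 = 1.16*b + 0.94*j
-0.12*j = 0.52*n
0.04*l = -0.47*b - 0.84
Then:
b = -1.69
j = 2.08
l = -1.17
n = -0.48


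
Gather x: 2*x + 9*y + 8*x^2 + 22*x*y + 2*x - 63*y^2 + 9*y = 8*x^2 + x*(22*y + 4) - 63*y^2 + 18*y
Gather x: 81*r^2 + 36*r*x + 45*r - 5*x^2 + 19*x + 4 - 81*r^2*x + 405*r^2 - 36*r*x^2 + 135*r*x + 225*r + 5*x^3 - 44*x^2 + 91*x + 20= 486*r^2 + 270*r + 5*x^3 + x^2*(-36*r - 49) + x*(-81*r^2 + 171*r + 110) + 24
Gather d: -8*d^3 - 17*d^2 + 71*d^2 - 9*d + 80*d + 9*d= -8*d^3 + 54*d^2 + 80*d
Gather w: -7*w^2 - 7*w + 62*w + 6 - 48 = -7*w^2 + 55*w - 42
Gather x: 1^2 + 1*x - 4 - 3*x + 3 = -2*x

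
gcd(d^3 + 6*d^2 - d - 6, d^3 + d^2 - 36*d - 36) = d^2 + 7*d + 6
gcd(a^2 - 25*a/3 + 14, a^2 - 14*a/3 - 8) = a - 6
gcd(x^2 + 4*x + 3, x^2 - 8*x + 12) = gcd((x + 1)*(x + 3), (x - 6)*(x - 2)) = 1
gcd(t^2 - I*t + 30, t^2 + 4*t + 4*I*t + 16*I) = 1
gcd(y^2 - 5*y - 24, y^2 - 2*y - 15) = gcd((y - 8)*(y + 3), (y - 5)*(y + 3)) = y + 3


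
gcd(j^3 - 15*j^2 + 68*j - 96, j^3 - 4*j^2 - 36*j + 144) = j - 4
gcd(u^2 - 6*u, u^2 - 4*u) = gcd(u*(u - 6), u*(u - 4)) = u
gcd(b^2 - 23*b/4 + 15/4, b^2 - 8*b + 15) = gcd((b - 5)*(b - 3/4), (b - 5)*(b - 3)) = b - 5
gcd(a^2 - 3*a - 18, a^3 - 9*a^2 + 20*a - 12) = a - 6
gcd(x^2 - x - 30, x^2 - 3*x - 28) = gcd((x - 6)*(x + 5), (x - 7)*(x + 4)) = 1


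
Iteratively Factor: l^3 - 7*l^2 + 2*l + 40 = (l - 4)*(l^2 - 3*l - 10) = (l - 4)*(l + 2)*(l - 5)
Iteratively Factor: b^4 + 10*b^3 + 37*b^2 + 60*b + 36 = (b + 2)*(b^3 + 8*b^2 + 21*b + 18) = (b + 2)*(b + 3)*(b^2 + 5*b + 6) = (b + 2)*(b + 3)^2*(b + 2)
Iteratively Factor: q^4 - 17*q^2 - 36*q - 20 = (q + 2)*(q^3 - 2*q^2 - 13*q - 10) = (q - 5)*(q + 2)*(q^2 + 3*q + 2) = (q - 5)*(q + 1)*(q + 2)*(q + 2)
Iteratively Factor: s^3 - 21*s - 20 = (s - 5)*(s^2 + 5*s + 4) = (s - 5)*(s + 4)*(s + 1)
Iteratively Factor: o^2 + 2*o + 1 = (o + 1)*(o + 1)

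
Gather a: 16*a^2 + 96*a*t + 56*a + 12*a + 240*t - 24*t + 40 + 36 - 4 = 16*a^2 + a*(96*t + 68) + 216*t + 72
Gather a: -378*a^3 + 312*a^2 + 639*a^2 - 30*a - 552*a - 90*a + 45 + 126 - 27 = -378*a^3 + 951*a^2 - 672*a + 144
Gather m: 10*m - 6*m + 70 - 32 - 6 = 4*m + 32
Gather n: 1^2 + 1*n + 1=n + 2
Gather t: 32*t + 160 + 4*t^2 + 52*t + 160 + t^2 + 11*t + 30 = 5*t^2 + 95*t + 350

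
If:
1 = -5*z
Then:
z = -1/5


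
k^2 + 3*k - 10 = (k - 2)*(k + 5)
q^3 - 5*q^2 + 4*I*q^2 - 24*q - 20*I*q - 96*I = (q - 8)*(q + 3)*(q + 4*I)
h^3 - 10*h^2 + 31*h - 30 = (h - 5)*(h - 3)*(h - 2)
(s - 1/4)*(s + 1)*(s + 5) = s^3 + 23*s^2/4 + 7*s/2 - 5/4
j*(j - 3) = j^2 - 3*j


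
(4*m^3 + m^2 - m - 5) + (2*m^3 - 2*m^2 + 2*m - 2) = 6*m^3 - m^2 + m - 7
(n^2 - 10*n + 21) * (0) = 0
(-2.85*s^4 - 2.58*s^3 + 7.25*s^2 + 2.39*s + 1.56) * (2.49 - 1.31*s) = 3.7335*s^5 - 3.7167*s^4 - 15.9217*s^3 + 14.9216*s^2 + 3.9075*s + 3.8844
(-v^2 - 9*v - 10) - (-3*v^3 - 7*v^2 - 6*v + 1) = 3*v^3 + 6*v^2 - 3*v - 11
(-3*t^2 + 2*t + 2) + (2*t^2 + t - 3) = -t^2 + 3*t - 1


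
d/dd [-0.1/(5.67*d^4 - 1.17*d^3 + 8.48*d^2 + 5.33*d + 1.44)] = (2.268*d^3 - 0.351*d^2 + 1.696*d + 0.533)/(5.67*d^4 - 1.17*d^3 + 8.48*d^2 + 5.33*d + 1.44)^2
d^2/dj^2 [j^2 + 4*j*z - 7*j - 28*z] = 2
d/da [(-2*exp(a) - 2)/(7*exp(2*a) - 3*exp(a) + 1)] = 2*((exp(a) + 1)*(14*exp(a) - 3) - 7*exp(2*a) + 3*exp(a) - 1)*exp(a)/(7*exp(2*a) - 3*exp(a) + 1)^2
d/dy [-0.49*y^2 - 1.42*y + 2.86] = -0.98*y - 1.42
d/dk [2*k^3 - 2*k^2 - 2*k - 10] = 6*k^2 - 4*k - 2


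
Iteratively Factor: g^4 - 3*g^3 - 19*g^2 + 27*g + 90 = (g - 3)*(g^3 - 19*g - 30) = (g - 5)*(g - 3)*(g^2 + 5*g + 6) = (g - 5)*(g - 3)*(g + 3)*(g + 2)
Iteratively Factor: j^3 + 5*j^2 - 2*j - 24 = (j + 3)*(j^2 + 2*j - 8) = (j - 2)*(j + 3)*(j + 4)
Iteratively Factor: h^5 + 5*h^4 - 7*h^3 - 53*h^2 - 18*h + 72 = (h - 3)*(h^4 + 8*h^3 + 17*h^2 - 2*h - 24) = (h - 3)*(h + 4)*(h^3 + 4*h^2 + h - 6) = (h - 3)*(h + 3)*(h + 4)*(h^2 + h - 2) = (h - 3)*(h + 2)*(h + 3)*(h + 4)*(h - 1)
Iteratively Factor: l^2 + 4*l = (l + 4)*(l)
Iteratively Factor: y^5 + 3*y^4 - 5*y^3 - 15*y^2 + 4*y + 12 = (y - 2)*(y^4 + 5*y^3 + 5*y^2 - 5*y - 6) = (y - 2)*(y + 1)*(y^3 + 4*y^2 + y - 6) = (y - 2)*(y + 1)*(y + 2)*(y^2 + 2*y - 3) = (y - 2)*(y + 1)*(y + 2)*(y + 3)*(y - 1)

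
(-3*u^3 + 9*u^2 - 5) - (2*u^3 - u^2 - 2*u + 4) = -5*u^3 + 10*u^2 + 2*u - 9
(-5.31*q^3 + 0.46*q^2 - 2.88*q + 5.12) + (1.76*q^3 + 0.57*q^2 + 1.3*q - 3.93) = -3.55*q^3 + 1.03*q^2 - 1.58*q + 1.19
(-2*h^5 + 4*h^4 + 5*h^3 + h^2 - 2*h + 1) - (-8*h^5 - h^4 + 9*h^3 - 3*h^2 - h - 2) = 6*h^5 + 5*h^4 - 4*h^3 + 4*h^2 - h + 3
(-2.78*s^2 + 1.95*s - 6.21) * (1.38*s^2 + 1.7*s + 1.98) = -3.8364*s^4 - 2.035*s^3 - 10.7592*s^2 - 6.696*s - 12.2958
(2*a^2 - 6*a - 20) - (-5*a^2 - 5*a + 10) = 7*a^2 - a - 30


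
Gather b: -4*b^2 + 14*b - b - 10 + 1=-4*b^2 + 13*b - 9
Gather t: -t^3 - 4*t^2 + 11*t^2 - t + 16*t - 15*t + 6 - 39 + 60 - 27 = -t^3 + 7*t^2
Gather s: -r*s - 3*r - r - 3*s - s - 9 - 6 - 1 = -4*r + s*(-r - 4) - 16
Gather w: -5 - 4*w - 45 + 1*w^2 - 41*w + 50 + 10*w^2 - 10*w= 11*w^2 - 55*w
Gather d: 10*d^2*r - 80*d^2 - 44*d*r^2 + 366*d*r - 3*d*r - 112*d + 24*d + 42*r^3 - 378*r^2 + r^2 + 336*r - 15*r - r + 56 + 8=d^2*(10*r - 80) + d*(-44*r^2 + 363*r - 88) + 42*r^3 - 377*r^2 + 320*r + 64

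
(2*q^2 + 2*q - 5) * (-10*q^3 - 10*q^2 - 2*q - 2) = -20*q^5 - 40*q^4 + 26*q^3 + 42*q^2 + 6*q + 10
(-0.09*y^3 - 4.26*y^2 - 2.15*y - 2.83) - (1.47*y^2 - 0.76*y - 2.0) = -0.09*y^3 - 5.73*y^2 - 1.39*y - 0.83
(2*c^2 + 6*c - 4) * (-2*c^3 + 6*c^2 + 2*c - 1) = -4*c^5 + 48*c^3 - 14*c^2 - 14*c + 4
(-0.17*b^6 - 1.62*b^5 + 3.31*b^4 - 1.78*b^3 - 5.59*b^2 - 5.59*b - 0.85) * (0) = 0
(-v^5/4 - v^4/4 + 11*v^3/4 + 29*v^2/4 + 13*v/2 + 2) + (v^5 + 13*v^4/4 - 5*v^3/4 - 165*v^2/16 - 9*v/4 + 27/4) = 3*v^5/4 + 3*v^4 + 3*v^3/2 - 49*v^2/16 + 17*v/4 + 35/4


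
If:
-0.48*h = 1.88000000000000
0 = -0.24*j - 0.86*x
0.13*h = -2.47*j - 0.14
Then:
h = -3.92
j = 0.15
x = -0.04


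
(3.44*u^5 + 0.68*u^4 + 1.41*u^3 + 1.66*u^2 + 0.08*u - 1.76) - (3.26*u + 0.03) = 3.44*u^5 + 0.68*u^4 + 1.41*u^3 + 1.66*u^2 - 3.18*u - 1.79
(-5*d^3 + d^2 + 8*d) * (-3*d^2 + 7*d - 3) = 15*d^5 - 38*d^4 - 2*d^3 + 53*d^2 - 24*d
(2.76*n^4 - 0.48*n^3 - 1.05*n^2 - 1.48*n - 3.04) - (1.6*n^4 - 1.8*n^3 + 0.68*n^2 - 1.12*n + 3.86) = 1.16*n^4 + 1.32*n^3 - 1.73*n^2 - 0.36*n - 6.9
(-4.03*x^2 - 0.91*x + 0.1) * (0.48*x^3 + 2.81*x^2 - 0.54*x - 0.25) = -1.9344*x^5 - 11.7611*x^4 - 0.3329*x^3 + 1.7799*x^2 + 0.1735*x - 0.025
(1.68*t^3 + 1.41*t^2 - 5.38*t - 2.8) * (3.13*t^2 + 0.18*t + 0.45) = 5.2584*t^5 + 4.7157*t^4 - 15.8296*t^3 - 9.0979*t^2 - 2.925*t - 1.26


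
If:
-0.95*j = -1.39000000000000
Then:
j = 1.46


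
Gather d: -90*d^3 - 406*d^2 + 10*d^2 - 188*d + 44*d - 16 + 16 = -90*d^3 - 396*d^2 - 144*d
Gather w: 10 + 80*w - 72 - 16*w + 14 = 64*w - 48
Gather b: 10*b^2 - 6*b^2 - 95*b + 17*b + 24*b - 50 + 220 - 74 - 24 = 4*b^2 - 54*b + 72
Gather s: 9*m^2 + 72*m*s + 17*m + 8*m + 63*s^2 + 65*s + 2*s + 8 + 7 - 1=9*m^2 + 25*m + 63*s^2 + s*(72*m + 67) + 14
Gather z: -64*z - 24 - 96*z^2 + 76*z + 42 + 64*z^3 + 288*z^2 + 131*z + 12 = 64*z^3 + 192*z^2 + 143*z + 30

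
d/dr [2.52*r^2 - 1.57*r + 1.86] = 5.04*r - 1.57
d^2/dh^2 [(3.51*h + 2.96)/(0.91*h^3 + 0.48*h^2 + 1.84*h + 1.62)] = (17.439786*h^5 + 38.61312*h^4 + 10.549968*h^3 - 28.264056*h^2 - 26.872416*h - 5.485856)/(0.753571*h^9 + 1.192464*h^8 + 5.200104*h^7 + 8.95743*h^6 + 14.760192*h^5 + 22.270176*h^4 + 21.97882*h^3 + 20.233152*h^2 + 14.486688*h + 4.251528)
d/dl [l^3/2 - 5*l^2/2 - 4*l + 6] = 3*l^2/2 - 5*l - 4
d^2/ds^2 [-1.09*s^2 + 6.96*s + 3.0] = -2.18000000000000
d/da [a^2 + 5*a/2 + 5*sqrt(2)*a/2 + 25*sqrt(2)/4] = 2*a + 5/2 + 5*sqrt(2)/2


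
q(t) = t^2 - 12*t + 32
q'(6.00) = 0.00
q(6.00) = -4.00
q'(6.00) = 0.00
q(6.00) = -4.00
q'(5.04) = -1.92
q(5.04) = -3.08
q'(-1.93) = -15.86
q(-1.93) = 58.88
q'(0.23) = -11.54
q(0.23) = 29.29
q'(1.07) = -9.86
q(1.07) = 20.30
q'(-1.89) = -15.78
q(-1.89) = 58.25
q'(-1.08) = -14.16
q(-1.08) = 46.13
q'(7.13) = 2.26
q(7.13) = -2.72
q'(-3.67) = -19.34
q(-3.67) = 89.51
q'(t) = 2*t - 12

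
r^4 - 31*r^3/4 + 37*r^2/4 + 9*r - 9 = (r - 6)*(r - 2)*(r - 3/4)*(r + 1)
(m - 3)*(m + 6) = m^2 + 3*m - 18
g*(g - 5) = g^2 - 5*g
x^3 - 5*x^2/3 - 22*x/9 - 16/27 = (x - 8/3)*(x + 1/3)*(x + 2/3)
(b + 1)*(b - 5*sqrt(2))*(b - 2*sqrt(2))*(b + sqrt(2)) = b^4 - 6*sqrt(2)*b^3 + b^3 - 6*sqrt(2)*b^2 + 6*b^2 + 6*b + 20*sqrt(2)*b + 20*sqrt(2)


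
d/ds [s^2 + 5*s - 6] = 2*s + 5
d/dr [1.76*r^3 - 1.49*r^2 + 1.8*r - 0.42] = 5.28*r^2 - 2.98*r + 1.8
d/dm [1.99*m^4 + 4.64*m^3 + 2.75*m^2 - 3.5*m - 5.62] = 7.96*m^3 + 13.92*m^2 + 5.5*m - 3.5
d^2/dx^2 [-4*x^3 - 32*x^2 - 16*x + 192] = -24*x - 64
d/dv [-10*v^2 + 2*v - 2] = 2 - 20*v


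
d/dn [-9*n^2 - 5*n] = -18*n - 5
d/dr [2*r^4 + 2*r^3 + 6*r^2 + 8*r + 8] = 8*r^3 + 6*r^2 + 12*r + 8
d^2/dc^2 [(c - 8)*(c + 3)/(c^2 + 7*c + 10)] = 12*(-2*c^3 - 17*c^2 - 59*c - 81)/(c^6 + 21*c^5 + 177*c^4 + 763*c^3 + 1770*c^2 + 2100*c + 1000)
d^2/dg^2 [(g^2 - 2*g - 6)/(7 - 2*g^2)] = 2*(8*g^3 + 30*g^2 + 84*g + 35)/(8*g^6 - 84*g^4 + 294*g^2 - 343)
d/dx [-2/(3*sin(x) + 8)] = 6*cos(x)/(3*sin(x) + 8)^2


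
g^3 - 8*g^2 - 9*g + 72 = (g - 8)*(g - 3)*(g + 3)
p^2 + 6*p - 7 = (p - 1)*(p + 7)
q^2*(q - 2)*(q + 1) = q^4 - q^3 - 2*q^2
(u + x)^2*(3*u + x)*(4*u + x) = 12*u^4 + 31*u^3*x + 27*u^2*x^2 + 9*u*x^3 + x^4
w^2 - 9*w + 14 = (w - 7)*(w - 2)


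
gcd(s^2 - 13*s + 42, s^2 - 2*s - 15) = 1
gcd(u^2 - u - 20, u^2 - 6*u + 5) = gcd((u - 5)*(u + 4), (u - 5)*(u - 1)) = u - 5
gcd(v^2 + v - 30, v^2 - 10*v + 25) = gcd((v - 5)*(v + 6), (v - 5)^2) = v - 5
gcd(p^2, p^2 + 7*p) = p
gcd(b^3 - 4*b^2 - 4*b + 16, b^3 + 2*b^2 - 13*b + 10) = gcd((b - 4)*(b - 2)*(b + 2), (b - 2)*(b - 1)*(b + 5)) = b - 2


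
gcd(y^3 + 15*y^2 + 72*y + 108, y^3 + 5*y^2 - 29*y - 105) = y + 3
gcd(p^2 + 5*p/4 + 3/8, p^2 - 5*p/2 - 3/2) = p + 1/2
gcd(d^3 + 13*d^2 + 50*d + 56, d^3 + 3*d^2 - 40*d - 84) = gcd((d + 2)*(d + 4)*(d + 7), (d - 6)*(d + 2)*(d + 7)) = d^2 + 9*d + 14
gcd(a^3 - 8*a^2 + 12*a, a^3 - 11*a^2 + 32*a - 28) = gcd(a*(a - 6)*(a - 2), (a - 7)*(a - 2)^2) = a - 2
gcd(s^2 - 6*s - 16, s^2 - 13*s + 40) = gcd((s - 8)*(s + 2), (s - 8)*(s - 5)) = s - 8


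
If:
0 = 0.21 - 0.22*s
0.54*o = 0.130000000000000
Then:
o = 0.24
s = 0.95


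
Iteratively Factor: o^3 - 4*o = (o)*(o^2 - 4) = o*(o + 2)*(o - 2)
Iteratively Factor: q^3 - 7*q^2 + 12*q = (q)*(q^2 - 7*q + 12) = q*(q - 4)*(q - 3)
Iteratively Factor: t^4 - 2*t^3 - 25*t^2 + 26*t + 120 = (t - 3)*(t^3 + t^2 - 22*t - 40) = (t - 3)*(t + 2)*(t^2 - t - 20) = (t - 5)*(t - 3)*(t + 2)*(t + 4)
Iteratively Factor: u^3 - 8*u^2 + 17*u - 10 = (u - 5)*(u^2 - 3*u + 2) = (u - 5)*(u - 2)*(u - 1)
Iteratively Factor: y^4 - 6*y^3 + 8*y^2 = (y - 4)*(y^3 - 2*y^2) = y*(y - 4)*(y^2 - 2*y) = y*(y - 4)*(y - 2)*(y)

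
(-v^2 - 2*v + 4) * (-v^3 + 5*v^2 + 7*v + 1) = v^5 - 3*v^4 - 21*v^3 + 5*v^2 + 26*v + 4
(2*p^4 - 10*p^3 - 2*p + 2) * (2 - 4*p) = -8*p^5 + 44*p^4 - 20*p^3 + 8*p^2 - 12*p + 4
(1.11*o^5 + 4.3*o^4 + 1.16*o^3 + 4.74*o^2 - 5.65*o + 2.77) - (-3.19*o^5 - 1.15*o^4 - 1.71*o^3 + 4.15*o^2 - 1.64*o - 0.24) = 4.3*o^5 + 5.45*o^4 + 2.87*o^3 + 0.59*o^2 - 4.01*o + 3.01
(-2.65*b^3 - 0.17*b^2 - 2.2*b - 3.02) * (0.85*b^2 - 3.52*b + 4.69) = -2.2525*b^5 + 9.1835*b^4 - 13.7001*b^3 + 4.3797*b^2 + 0.312399999999998*b - 14.1638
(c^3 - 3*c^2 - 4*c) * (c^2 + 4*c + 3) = c^5 + c^4 - 13*c^3 - 25*c^2 - 12*c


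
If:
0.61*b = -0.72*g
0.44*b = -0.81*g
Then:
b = 0.00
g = 0.00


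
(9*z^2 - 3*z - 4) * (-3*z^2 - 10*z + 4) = -27*z^4 - 81*z^3 + 78*z^2 + 28*z - 16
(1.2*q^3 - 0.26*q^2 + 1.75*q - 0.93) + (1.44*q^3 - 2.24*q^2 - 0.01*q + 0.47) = 2.64*q^3 - 2.5*q^2 + 1.74*q - 0.46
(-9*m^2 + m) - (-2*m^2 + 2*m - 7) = -7*m^2 - m + 7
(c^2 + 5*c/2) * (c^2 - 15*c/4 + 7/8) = c^4 - 5*c^3/4 - 17*c^2/2 + 35*c/16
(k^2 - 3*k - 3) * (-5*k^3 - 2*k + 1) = -5*k^5 + 15*k^4 + 13*k^3 + 7*k^2 + 3*k - 3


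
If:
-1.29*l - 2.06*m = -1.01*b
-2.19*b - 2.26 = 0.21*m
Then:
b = -0.0958904109589041*m - 1.03196347031963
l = -1.67197621323139*m - 0.807971399242505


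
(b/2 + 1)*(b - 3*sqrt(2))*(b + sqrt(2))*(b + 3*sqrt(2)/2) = b^4/2 - sqrt(2)*b^3/4 + b^3 - 6*b^2 - sqrt(2)*b^2/2 - 12*b - 9*sqrt(2)*b/2 - 9*sqrt(2)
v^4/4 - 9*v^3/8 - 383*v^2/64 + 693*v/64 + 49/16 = (v/4 + 1)*(v - 7)*(v - 7/4)*(v + 1/4)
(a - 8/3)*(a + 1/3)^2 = a^3 - 2*a^2 - 5*a/3 - 8/27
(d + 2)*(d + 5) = d^2 + 7*d + 10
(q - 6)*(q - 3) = q^2 - 9*q + 18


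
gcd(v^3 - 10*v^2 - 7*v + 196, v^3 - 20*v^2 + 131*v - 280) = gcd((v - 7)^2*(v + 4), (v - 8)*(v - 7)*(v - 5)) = v - 7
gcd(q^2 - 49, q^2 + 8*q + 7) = q + 7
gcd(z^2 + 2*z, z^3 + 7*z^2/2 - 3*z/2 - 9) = z + 2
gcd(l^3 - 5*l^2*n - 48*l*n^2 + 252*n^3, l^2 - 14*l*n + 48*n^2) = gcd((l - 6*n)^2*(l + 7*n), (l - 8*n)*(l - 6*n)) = l - 6*n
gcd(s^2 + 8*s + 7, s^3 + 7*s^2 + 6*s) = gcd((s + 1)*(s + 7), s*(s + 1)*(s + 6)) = s + 1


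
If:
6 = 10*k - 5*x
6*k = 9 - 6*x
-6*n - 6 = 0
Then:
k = 9/10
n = -1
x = 3/5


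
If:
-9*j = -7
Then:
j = 7/9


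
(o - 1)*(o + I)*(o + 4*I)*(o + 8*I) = o^4 - o^3 + 13*I*o^3 - 44*o^2 - 13*I*o^2 + 44*o - 32*I*o + 32*I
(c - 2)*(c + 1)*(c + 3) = c^3 + 2*c^2 - 5*c - 6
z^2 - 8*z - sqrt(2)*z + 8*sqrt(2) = (z - 8)*(z - sqrt(2))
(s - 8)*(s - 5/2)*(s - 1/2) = s^3 - 11*s^2 + 101*s/4 - 10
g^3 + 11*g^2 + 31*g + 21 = (g + 1)*(g + 3)*(g + 7)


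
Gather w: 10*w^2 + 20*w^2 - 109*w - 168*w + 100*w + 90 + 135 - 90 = 30*w^2 - 177*w + 135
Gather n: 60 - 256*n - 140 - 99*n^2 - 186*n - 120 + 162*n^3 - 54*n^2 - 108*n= 162*n^3 - 153*n^2 - 550*n - 200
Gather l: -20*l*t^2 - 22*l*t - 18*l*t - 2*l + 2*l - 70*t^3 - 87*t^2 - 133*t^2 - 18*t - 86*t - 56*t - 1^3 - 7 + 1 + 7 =l*(-20*t^2 - 40*t) - 70*t^3 - 220*t^2 - 160*t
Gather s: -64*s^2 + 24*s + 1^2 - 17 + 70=-64*s^2 + 24*s + 54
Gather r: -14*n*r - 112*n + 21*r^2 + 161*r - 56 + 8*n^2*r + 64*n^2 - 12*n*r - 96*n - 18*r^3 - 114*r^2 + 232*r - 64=64*n^2 - 208*n - 18*r^3 - 93*r^2 + r*(8*n^2 - 26*n + 393) - 120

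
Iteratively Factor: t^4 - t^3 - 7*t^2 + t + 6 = (t - 1)*(t^3 - 7*t - 6) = (t - 1)*(t + 1)*(t^2 - t - 6) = (t - 1)*(t + 1)*(t + 2)*(t - 3)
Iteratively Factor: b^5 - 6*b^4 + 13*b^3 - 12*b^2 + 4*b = (b - 1)*(b^4 - 5*b^3 + 8*b^2 - 4*b) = b*(b - 1)*(b^3 - 5*b^2 + 8*b - 4) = b*(b - 1)^2*(b^2 - 4*b + 4) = b*(b - 2)*(b - 1)^2*(b - 2)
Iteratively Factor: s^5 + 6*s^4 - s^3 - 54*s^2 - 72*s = (s)*(s^4 + 6*s^3 - s^2 - 54*s - 72) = s*(s + 4)*(s^3 + 2*s^2 - 9*s - 18) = s*(s - 3)*(s + 4)*(s^2 + 5*s + 6) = s*(s - 3)*(s + 3)*(s + 4)*(s + 2)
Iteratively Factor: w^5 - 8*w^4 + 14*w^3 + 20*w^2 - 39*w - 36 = (w - 3)*(w^4 - 5*w^3 - w^2 + 17*w + 12) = (w - 3)*(w + 1)*(w^3 - 6*w^2 + 5*w + 12) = (w - 4)*(w - 3)*(w + 1)*(w^2 - 2*w - 3) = (w - 4)*(w - 3)^2*(w + 1)*(w + 1)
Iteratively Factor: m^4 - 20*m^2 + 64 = (m - 4)*(m^3 + 4*m^2 - 4*m - 16) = (m - 4)*(m + 4)*(m^2 - 4) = (m - 4)*(m - 2)*(m + 4)*(m + 2)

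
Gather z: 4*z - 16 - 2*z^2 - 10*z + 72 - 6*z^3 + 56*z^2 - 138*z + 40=-6*z^3 + 54*z^2 - 144*z + 96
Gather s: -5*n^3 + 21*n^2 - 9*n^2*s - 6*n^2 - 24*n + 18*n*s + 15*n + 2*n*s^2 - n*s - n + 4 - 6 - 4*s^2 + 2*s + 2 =-5*n^3 + 15*n^2 - 10*n + s^2*(2*n - 4) + s*(-9*n^2 + 17*n + 2)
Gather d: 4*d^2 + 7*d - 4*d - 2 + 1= 4*d^2 + 3*d - 1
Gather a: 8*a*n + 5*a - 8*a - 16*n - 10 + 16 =a*(8*n - 3) - 16*n + 6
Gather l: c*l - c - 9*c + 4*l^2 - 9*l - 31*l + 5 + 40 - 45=-10*c + 4*l^2 + l*(c - 40)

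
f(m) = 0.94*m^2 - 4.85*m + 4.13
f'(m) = 1.88*m - 4.85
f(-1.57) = 14.06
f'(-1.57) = -7.80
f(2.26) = -2.03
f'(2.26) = -0.60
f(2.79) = -2.08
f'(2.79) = 0.40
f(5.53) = 6.06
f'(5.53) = 5.55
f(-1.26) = 11.73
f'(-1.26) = -7.22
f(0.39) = 2.38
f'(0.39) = -4.12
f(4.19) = 0.31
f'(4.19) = 3.03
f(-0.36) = 6.00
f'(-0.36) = -5.53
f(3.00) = -1.96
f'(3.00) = 0.79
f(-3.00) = 27.14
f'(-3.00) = -10.49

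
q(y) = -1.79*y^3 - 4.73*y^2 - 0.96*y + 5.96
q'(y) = -5.37*y^2 - 9.46*y - 0.96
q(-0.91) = 4.27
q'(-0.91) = 3.20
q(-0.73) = 4.84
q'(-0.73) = 3.08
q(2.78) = -71.72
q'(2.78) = -68.76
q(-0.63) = 5.14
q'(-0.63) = 2.87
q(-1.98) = 3.21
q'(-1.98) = -3.28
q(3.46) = -128.13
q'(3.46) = -97.98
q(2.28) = -42.03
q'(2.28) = -50.44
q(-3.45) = 26.48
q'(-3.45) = -32.24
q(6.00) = -556.72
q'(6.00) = -251.04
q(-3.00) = 14.60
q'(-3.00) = -20.91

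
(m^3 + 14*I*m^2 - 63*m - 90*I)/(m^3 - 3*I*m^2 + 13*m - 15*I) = (m^2 + 11*I*m - 30)/(m^2 - 6*I*m - 5)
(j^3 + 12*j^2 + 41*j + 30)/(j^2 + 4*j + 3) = (j^2 + 11*j + 30)/(j + 3)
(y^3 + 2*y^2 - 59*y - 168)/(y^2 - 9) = (y^2 - y - 56)/(y - 3)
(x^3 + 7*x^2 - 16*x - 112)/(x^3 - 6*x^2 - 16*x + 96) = (x + 7)/(x - 6)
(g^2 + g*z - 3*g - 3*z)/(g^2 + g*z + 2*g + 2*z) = (g - 3)/(g + 2)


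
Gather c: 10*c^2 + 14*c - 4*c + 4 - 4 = 10*c^2 + 10*c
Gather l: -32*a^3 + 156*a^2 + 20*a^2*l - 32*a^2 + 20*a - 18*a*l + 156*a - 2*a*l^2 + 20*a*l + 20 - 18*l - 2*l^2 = -32*a^3 + 124*a^2 + 176*a + l^2*(-2*a - 2) + l*(20*a^2 + 2*a - 18) + 20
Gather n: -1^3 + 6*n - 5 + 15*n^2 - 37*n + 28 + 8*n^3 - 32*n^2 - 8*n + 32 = 8*n^3 - 17*n^2 - 39*n + 54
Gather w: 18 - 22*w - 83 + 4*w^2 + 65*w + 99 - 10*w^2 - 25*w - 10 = -6*w^2 + 18*w + 24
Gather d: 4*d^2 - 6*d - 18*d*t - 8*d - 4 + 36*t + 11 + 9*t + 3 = 4*d^2 + d*(-18*t - 14) + 45*t + 10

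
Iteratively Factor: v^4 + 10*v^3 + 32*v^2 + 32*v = (v + 4)*(v^3 + 6*v^2 + 8*v) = (v + 4)^2*(v^2 + 2*v) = v*(v + 4)^2*(v + 2)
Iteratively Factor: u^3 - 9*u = (u)*(u^2 - 9) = u*(u - 3)*(u + 3)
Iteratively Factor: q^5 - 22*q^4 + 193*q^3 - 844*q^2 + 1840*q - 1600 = (q - 5)*(q^4 - 17*q^3 + 108*q^2 - 304*q + 320) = (q - 5)^2*(q^3 - 12*q^2 + 48*q - 64) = (q - 5)^2*(q - 4)*(q^2 - 8*q + 16) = (q - 5)^2*(q - 4)^2*(q - 4)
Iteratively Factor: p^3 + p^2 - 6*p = (p + 3)*(p^2 - 2*p) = p*(p + 3)*(p - 2)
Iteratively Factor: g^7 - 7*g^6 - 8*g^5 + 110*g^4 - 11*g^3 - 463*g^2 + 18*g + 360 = (g - 1)*(g^6 - 6*g^5 - 14*g^4 + 96*g^3 + 85*g^2 - 378*g - 360) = (g - 5)*(g - 1)*(g^5 - g^4 - 19*g^3 + g^2 + 90*g + 72) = (g - 5)*(g - 1)*(g + 2)*(g^4 - 3*g^3 - 13*g^2 + 27*g + 36) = (g - 5)*(g - 1)*(g + 2)*(g + 3)*(g^3 - 6*g^2 + 5*g + 12) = (g - 5)*(g - 1)*(g + 1)*(g + 2)*(g + 3)*(g^2 - 7*g + 12) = (g - 5)*(g - 4)*(g - 1)*(g + 1)*(g + 2)*(g + 3)*(g - 3)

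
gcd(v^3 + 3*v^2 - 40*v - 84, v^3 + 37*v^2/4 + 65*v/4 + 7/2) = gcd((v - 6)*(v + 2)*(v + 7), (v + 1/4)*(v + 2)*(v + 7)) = v^2 + 9*v + 14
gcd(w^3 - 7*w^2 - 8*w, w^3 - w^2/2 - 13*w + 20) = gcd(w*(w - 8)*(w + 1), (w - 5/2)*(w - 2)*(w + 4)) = 1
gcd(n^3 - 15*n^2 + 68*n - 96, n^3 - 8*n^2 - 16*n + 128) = n^2 - 12*n + 32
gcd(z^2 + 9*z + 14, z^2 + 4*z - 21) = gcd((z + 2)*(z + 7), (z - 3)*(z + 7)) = z + 7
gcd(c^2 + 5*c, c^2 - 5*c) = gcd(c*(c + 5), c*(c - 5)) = c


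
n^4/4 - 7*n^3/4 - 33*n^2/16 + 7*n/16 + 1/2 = (n/4 + 1/4)*(n - 8)*(n - 1/2)*(n + 1/2)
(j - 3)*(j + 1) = j^2 - 2*j - 3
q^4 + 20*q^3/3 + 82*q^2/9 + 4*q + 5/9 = (q + 1/3)^2*(q + 1)*(q + 5)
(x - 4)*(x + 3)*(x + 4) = x^3 + 3*x^2 - 16*x - 48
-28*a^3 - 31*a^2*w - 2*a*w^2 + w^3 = (-7*a + w)*(a + w)*(4*a + w)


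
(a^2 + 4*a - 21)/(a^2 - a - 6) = (a + 7)/(a + 2)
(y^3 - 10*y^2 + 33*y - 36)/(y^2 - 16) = (y^2 - 6*y + 9)/(y + 4)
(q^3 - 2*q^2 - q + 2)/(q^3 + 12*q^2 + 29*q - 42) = (q^2 - q - 2)/(q^2 + 13*q + 42)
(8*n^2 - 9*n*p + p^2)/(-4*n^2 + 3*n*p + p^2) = (-8*n + p)/(4*n + p)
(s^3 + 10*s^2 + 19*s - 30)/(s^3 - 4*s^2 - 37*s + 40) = (s + 6)/(s - 8)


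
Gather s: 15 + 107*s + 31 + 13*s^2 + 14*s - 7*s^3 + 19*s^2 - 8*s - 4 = -7*s^3 + 32*s^2 + 113*s + 42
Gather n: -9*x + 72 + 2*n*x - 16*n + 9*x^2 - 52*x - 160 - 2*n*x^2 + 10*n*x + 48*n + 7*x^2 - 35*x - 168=n*(-2*x^2 + 12*x + 32) + 16*x^2 - 96*x - 256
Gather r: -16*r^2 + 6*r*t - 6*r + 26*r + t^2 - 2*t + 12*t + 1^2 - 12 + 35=-16*r^2 + r*(6*t + 20) + t^2 + 10*t + 24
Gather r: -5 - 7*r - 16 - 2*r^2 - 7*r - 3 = -2*r^2 - 14*r - 24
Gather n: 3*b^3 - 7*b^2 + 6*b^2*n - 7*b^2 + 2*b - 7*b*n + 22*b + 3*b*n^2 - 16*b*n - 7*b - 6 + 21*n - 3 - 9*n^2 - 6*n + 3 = 3*b^3 - 14*b^2 + 17*b + n^2*(3*b - 9) + n*(6*b^2 - 23*b + 15) - 6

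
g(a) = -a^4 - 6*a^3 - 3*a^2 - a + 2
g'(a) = -4*a^3 - 18*a^2 - 6*a - 1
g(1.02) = -9.59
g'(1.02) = -30.09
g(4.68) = -1163.12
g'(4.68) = -833.34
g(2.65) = -182.69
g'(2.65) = -217.74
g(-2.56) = 42.61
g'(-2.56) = -36.50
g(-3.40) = 72.91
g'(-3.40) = -31.46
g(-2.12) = 27.61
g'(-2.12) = -31.07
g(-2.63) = 45.18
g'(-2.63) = -36.96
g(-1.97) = 23.14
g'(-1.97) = -28.45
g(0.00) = 2.00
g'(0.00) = -1.00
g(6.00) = -2704.00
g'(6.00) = -1549.00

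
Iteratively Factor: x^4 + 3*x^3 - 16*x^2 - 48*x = (x + 4)*(x^3 - x^2 - 12*x) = (x + 3)*(x + 4)*(x^2 - 4*x) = (x - 4)*(x + 3)*(x + 4)*(x)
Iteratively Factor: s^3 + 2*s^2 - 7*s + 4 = (s - 1)*(s^2 + 3*s - 4) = (s - 1)*(s + 4)*(s - 1)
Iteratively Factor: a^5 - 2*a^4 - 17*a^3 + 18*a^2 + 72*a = (a + 2)*(a^4 - 4*a^3 - 9*a^2 + 36*a) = (a - 4)*(a + 2)*(a^3 - 9*a) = a*(a - 4)*(a + 2)*(a^2 - 9) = a*(a - 4)*(a + 2)*(a + 3)*(a - 3)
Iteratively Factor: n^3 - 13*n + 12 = (n + 4)*(n^2 - 4*n + 3) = (n - 3)*(n + 4)*(n - 1)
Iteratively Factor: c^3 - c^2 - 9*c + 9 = (c + 3)*(c^2 - 4*c + 3) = (c - 3)*(c + 3)*(c - 1)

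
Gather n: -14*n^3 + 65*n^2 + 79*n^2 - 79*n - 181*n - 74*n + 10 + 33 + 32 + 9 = -14*n^3 + 144*n^2 - 334*n + 84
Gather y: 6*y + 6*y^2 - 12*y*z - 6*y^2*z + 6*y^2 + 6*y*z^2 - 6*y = y^2*(12 - 6*z) + y*(6*z^2 - 12*z)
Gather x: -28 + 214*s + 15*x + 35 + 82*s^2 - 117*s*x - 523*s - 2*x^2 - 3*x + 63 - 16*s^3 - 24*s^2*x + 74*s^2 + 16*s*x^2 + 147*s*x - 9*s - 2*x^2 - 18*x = -16*s^3 + 156*s^2 - 318*s + x^2*(16*s - 4) + x*(-24*s^2 + 30*s - 6) + 70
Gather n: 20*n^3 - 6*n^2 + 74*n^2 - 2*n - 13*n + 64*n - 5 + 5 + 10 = 20*n^3 + 68*n^2 + 49*n + 10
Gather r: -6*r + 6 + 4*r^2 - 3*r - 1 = 4*r^2 - 9*r + 5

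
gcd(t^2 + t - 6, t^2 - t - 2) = t - 2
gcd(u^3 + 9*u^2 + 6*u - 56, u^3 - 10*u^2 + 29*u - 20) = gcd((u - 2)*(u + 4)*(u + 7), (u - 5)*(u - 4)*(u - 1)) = 1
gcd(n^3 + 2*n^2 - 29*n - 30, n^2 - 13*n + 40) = n - 5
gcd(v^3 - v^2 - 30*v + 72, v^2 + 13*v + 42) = v + 6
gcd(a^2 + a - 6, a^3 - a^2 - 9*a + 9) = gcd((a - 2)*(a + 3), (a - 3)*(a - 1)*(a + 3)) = a + 3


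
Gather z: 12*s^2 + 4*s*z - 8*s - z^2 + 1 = 12*s^2 + 4*s*z - 8*s - z^2 + 1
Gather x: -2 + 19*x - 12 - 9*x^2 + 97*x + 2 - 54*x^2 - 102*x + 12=-63*x^2 + 14*x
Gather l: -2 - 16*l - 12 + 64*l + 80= 48*l + 66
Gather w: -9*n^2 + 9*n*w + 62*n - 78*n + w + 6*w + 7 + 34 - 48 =-9*n^2 - 16*n + w*(9*n + 7) - 7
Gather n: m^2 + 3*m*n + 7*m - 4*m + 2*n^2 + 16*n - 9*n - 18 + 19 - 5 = m^2 + 3*m + 2*n^2 + n*(3*m + 7) - 4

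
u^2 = u^2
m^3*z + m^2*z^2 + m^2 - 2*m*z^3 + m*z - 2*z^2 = (m - z)*(m + 2*z)*(m*z + 1)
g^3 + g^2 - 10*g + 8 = (g - 2)*(g - 1)*(g + 4)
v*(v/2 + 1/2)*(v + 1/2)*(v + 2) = v^4/2 + 7*v^3/4 + 7*v^2/4 + v/2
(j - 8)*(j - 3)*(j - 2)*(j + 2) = j^4 - 11*j^3 + 20*j^2 + 44*j - 96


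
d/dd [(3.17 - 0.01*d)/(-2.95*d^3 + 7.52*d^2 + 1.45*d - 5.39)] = (-0.059*d^3 + 28.1297*d^2 - 47.6768*d - 4.5426)/(8.7025*d^6 - 44.368*d^5 + 47.9954*d^4 + 53.609*d^3 - 78.9631*d^2 - 15.631*d + 29.0521)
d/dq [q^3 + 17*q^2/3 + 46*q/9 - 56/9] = 3*q^2 + 34*q/3 + 46/9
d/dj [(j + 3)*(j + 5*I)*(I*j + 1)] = 3*I*j^2 + j*(-8 + 6*I) - 12 + 5*I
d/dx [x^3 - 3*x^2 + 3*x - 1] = 3*x^2 - 6*x + 3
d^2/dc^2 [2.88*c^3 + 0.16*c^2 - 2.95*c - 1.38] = 17.28*c + 0.32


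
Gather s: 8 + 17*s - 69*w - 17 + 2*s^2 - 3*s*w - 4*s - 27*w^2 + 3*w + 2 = 2*s^2 + s*(13 - 3*w) - 27*w^2 - 66*w - 7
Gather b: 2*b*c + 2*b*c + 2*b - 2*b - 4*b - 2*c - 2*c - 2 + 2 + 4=b*(4*c - 4) - 4*c + 4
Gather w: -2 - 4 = -6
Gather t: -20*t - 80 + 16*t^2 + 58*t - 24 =16*t^2 + 38*t - 104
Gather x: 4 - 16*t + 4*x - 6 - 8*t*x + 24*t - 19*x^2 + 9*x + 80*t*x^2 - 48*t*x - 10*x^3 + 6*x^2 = 8*t - 10*x^3 + x^2*(80*t - 13) + x*(13 - 56*t) - 2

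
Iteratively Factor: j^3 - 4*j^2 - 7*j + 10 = (j - 5)*(j^2 + j - 2) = (j - 5)*(j + 2)*(j - 1)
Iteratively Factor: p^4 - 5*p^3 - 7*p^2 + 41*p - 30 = (p - 5)*(p^3 - 7*p + 6) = (p - 5)*(p - 1)*(p^2 + p - 6) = (p - 5)*(p - 2)*(p - 1)*(p + 3)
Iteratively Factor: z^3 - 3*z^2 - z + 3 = (z - 3)*(z^2 - 1) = (z - 3)*(z + 1)*(z - 1)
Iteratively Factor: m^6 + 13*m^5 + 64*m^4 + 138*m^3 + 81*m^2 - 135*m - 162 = (m + 2)*(m^5 + 11*m^4 + 42*m^3 + 54*m^2 - 27*m - 81) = (m + 2)*(m + 3)*(m^4 + 8*m^3 + 18*m^2 - 27) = (m - 1)*(m + 2)*(m + 3)*(m^3 + 9*m^2 + 27*m + 27) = (m - 1)*(m + 2)*(m + 3)^2*(m^2 + 6*m + 9) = (m - 1)*(m + 2)*(m + 3)^3*(m + 3)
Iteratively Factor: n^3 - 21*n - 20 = (n + 4)*(n^2 - 4*n - 5) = (n - 5)*(n + 4)*(n + 1)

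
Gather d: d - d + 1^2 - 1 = 0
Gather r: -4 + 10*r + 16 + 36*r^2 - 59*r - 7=36*r^2 - 49*r + 5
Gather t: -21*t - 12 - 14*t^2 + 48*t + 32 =-14*t^2 + 27*t + 20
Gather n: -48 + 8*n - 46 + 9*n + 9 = 17*n - 85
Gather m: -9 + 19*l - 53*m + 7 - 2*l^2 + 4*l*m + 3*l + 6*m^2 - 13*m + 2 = -2*l^2 + 22*l + 6*m^2 + m*(4*l - 66)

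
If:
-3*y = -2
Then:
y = 2/3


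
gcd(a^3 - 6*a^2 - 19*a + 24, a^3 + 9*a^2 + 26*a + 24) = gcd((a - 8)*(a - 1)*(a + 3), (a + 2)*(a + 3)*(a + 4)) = a + 3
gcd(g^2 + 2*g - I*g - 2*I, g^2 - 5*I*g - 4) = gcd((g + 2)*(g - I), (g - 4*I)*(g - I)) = g - I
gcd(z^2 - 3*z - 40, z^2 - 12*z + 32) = z - 8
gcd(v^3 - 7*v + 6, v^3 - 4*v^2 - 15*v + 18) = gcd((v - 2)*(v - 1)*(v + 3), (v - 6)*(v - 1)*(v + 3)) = v^2 + 2*v - 3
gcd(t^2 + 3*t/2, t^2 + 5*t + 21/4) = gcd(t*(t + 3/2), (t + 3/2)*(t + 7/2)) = t + 3/2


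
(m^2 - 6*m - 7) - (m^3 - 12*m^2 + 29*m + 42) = -m^3 + 13*m^2 - 35*m - 49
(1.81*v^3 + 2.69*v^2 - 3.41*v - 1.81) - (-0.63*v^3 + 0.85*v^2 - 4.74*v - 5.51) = 2.44*v^3 + 1.84*v^2 + 1.33*v + 3.7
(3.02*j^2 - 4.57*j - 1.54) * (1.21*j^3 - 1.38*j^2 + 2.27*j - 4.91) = 3.6542*j^5 - 9.6973*j^4 + 11.2986*j^3 - 23.0769*j^2 + 18.9429*j + 7.5614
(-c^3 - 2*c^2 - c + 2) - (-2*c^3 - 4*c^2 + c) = c^3 + 2*c^2 - 2*c + 2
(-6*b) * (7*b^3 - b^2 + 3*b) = -42*b^4 + 6*b^3 - 18*b^2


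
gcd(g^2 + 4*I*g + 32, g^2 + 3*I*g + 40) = g + 8*I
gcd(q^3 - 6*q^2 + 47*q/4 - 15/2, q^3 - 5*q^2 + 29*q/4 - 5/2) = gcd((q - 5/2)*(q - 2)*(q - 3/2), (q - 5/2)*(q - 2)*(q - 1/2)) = q^2 - 9*q/2 + 5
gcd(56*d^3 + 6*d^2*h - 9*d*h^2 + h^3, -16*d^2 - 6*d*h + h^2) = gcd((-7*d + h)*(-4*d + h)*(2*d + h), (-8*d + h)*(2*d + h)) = 2*d + h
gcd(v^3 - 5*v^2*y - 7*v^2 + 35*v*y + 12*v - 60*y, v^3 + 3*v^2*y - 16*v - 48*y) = v - 4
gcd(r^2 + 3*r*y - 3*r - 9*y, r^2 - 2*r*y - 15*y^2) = r + 3*y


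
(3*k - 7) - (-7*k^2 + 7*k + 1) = 7*k^2 - 4*k - 8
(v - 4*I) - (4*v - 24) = -3*v + 24 - 4*I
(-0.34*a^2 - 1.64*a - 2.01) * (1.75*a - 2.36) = -0.595*a^3 - 2.0676*a^2 + 0.3529*a + 4.7436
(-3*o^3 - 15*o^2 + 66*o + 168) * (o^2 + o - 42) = -3*o^5 - 18*o^4 + 177*o^3 + 864*o^2 - 2604*o - 7056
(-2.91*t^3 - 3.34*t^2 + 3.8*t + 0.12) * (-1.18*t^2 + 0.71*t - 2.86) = 3.4338*t^5 + 1.8751*t^4 + 1.4672*t^3 + 12.1088*t^2 - 10.7828*t - 0.3432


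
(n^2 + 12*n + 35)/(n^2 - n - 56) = (n + 5)/(n - 8)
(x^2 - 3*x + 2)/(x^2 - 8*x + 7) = (x - 2)/(x - 7)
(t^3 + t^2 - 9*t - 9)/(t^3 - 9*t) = (t + 1)/t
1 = 1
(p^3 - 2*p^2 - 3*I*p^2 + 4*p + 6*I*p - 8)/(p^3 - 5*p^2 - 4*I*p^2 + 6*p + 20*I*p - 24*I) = (p + I)/(p - 3)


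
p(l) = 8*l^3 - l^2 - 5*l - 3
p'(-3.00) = 217.00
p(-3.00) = -213.00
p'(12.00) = 3427.00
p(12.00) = 13617.00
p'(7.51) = 1333.58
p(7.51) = 3291.57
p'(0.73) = 6.33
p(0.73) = -4.07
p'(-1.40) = 44.84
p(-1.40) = -19.91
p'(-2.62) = 164.99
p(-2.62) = -140.64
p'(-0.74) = 9.62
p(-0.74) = -3.09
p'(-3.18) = 244.06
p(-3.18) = -254.47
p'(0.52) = 0.45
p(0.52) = -4.75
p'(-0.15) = -4.16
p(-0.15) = -2.30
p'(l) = 24*l^2 - 2*l - 5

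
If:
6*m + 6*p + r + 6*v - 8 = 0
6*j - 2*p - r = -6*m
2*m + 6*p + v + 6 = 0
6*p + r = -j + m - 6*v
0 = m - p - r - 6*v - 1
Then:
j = 126/31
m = 374/217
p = -19/31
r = 7802/217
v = -1252/217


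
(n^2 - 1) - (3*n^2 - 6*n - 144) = -2*n^2 + 6*n + 143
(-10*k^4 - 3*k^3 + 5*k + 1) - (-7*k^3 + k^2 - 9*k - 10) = -10*k^4 + 4*k^3 - k^2 + 14*k + 11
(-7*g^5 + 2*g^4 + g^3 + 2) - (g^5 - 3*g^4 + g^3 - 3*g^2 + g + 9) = -8*g^5 + 5*g^4 + 3*g^2 - g - 7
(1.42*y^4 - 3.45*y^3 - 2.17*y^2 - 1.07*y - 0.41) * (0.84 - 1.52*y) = -2.1584*y^5 + 6.4368*y^4 + 0.4004*y^3 - 0.1964*y^2 - 0.2756*y - 0.3444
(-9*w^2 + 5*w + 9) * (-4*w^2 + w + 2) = 36*w^4 - 29*w^3 - 49*w^2 + 19*w + 18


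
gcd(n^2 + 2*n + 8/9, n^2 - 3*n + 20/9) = 1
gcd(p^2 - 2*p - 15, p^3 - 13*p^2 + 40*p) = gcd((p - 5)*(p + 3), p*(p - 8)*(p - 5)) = p - 5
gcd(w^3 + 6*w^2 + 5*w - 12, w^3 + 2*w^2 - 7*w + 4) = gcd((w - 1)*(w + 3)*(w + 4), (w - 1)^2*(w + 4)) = w^2 + 3*w - 4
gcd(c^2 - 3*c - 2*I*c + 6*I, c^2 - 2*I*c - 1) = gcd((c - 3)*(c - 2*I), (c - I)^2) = 1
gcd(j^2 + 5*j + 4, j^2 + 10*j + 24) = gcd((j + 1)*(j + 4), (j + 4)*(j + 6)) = j + 4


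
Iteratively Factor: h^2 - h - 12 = (h - 4)*(h + 3)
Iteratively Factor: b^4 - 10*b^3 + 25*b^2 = (b - 5)*(b^3 - 5*b^2) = b*(b - 5)*(b^2 - 5*b) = b^2*(b - 5)*(b - 5)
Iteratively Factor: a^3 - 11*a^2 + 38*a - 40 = (a - 5)*(a^2 - 6*a + 8) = (a - 5)*(a - 2)*(a - 4)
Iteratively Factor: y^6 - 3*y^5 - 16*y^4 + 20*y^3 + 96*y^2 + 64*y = (y + 1)*(y^5 - 4*y^4 - 12*y^3 + 32*y^2 + 64*y) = (y + 1)*(y + 2)*(y^4 - 6*y^3 + 32*y) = (y + 1)*(y + 2)^2*(y^3 - 8*y^2 + 16*y) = (y - 4)*(y + 1)*(y + 2)^2*(y^2 - 4*y) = (y - 4)^2*(y + 1)*(y + 2)^2*(y)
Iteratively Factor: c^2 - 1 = (c - 1)*(c + 1)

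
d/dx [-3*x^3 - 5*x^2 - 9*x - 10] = -9*x^2 - 10*x - 9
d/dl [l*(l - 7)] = 2*l - 7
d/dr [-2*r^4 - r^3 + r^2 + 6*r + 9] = -8*r^3 - 3*r^2 + 2*r + 6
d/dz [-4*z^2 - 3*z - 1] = -8*z - 3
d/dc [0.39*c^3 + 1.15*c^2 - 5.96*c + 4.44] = 1.17*c^2 + 2.3*c - 5.96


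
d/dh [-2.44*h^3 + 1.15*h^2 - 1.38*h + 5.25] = -7.32*h^2 + 2.3*h - 1.38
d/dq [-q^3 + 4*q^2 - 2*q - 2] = -3*q^2 + 8*q - 2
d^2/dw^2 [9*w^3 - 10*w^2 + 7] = 54*w - 20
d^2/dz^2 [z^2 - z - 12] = 2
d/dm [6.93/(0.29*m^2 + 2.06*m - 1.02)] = (-4.0194*m - 14.2758)/(0.29*m^2 + 2.06*m - 1.02)^2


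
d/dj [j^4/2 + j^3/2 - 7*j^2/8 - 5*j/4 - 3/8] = 2*j^3 + 3*j^2/2 - 7*j/4 - 5/4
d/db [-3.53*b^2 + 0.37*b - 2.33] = 0.37 - 7.06*b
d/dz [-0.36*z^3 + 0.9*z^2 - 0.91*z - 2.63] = -1.08*z^2 + 1.8*z - 0.91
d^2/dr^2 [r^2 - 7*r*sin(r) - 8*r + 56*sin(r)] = 7*r*sin(r) - 56*sin(r) - 14*cos(r) + 2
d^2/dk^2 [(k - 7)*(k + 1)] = 2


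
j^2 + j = j*(j + 1)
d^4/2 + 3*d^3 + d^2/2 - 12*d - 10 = (d/2 + 1)*(d - 2)*(d + 1)*(d + 5)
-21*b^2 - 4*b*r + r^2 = (-7*b + r)*(3*b + r)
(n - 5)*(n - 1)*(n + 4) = n^3 - 2*n^2 - 19*n + 20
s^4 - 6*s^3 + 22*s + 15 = (s - 5)*(s - 3)*(s + 1)^2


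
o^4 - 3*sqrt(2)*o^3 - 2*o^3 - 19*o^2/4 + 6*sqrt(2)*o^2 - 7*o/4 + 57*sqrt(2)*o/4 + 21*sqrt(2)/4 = (o - 7/2)*(o + 1/2)*(o + 1)*(o - 3*sqrt(2))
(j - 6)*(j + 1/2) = j^2 - 11*j/2 - 3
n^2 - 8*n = n*(n - 8)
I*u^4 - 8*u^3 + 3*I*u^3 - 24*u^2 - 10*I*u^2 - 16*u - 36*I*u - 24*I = (u + 2)*(u + 2*I)*(u + 6*I)*(I*u + I)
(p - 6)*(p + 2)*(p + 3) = p^3 - p^2 - 24*p - 36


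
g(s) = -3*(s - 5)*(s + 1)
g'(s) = 12 - 6*s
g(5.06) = -1.09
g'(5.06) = -18.36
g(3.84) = 16.84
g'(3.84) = -11.04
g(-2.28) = -27.96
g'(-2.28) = 25.68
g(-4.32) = -92.83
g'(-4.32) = 37.92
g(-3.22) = -54.75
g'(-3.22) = 31.32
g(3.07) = 23.57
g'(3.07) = -6.42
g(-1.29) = -5.47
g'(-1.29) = 19.74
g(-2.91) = -45.32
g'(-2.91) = 29.46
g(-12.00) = -561.00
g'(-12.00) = 84.00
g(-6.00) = -165.00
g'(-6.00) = 48.00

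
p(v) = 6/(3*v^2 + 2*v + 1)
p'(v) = 6*(-6*v - 2)/(3*v^2 + 2*v + 1)^2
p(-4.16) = 0.13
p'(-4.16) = 0.07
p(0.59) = 1.86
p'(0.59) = -3.20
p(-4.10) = 0.14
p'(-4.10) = 0.07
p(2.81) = 0.20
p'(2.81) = -0.12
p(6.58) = 0.04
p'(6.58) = -0.01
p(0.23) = 3.71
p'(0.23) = -7.74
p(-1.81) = 0.83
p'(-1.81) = 1.02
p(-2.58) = 0.38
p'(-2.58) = 0.32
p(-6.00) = 0.06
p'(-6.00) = 0.02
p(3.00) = 0.18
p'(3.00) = -0.10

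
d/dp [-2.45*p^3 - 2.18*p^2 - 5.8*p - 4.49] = -7.35*p^2 - 4.36*p - 5.8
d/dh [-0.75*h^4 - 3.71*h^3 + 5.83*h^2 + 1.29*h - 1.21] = -3.0*h^3 - 11.13*h^2 + 11.66*h + 1.29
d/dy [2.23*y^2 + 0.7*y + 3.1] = 4.46*y + 0.7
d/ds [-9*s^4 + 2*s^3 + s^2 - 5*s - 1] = -36*s^3 + 6*s^2 + 2*s - 5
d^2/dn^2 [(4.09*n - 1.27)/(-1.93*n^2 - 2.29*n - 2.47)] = (-(3.86*n + 2.29)*(4.09*n - 1.27)*(7.72*n + 4.58) + (47.3622*n + 13.83)*(1.93*n^2 + 2.29*n + 2.47))/(1.93*n^2 + 2.29*n + 2.47)^3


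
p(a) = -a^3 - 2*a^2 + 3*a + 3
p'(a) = -3*a^2 - 4*a + 3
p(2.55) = -18.94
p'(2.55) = -26.71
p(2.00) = -7.00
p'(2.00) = -17.00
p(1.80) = -3.91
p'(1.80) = -13.92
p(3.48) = -52.92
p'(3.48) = -47.25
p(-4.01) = 23.29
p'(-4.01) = -29.20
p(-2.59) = -0.81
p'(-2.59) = -6.76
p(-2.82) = 1.06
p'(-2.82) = -9.58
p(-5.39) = 85.32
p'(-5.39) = -62.60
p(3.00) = -33.00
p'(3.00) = -36.00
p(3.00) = -33.00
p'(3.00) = -36.00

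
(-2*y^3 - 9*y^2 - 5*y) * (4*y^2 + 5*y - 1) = -8*y^5 - 46*y^4 - 63*y^3 - 16*y^2 + 5*y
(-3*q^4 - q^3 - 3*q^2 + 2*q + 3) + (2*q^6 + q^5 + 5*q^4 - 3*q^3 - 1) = 2*q^6 + q^5 + 2*q^4 - 4*q^3 - 3*q^2 + 2*q + 2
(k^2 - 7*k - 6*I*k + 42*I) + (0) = k^2 - 7*k - 6*I*k + 42*I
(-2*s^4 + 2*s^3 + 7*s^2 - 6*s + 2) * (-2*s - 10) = 4*s^5 + 16*s^4 - 34*s^3 - 58*s^2 + 56*s - 20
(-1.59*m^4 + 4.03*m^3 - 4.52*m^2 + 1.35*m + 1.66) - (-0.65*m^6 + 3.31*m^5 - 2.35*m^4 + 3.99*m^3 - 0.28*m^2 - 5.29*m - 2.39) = 0.65*m^6 - 3.31*m^5 + 0.76*m^4 + 0.04*m^3 - 4.24*m^2 + 6.64*m + 4.05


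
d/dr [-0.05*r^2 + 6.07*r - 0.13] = 6.07 - 0.1*r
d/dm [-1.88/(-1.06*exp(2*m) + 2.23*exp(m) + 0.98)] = (4.1924 - 3.9856*exp(m))*exp(m)/(-1.06*exp(2*m) + 2.23*exp(m) + 0.98)^2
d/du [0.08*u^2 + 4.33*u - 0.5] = 0.16*u + 4.33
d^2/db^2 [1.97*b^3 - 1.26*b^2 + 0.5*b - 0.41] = 11.82*b - 2.52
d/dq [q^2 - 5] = 2*q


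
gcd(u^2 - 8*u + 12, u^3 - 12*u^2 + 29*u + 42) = u - 6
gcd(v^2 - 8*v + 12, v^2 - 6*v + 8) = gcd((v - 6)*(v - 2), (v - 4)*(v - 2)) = v - 2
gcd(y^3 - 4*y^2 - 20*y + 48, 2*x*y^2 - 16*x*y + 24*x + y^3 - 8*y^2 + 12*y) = y^2 - 8*y + 12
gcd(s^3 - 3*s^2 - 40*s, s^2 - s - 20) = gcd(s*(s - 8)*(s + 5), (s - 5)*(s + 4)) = 1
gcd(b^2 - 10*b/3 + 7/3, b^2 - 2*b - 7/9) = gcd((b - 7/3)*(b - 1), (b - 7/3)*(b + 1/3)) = b - 7/3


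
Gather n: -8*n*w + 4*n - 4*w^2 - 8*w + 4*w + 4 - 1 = n*(4 - 8*w) - 4*w^2 - 4*w + 3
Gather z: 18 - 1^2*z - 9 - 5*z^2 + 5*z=-5*z^2 + 4*z + 9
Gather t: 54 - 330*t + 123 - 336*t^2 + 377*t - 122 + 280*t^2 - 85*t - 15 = -56*t^2 - 38*t + 40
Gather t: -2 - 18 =-20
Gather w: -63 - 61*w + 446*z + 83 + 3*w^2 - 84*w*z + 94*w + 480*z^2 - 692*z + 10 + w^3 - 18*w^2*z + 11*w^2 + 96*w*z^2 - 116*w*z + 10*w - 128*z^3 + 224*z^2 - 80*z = w^3 + w^2*(14 - 18*z) + w*(96*z^2 - 200*z + 43) - 128*z^3 + 704*z^2 - 326*z + 30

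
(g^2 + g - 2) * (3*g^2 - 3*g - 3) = 3*g^4 - 12*g^2 + 3*g + 6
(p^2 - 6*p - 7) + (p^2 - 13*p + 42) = 2*p^2 - 19*p + 35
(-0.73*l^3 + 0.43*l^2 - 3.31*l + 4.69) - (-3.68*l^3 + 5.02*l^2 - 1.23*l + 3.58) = 2.95*l^3 - 4.59*l^2 - 2.08*l + 1.11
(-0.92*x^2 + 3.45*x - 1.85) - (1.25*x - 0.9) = -0.92*x^2 + 2.2*x - 0.95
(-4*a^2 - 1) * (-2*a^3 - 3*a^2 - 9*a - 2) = 8*a^5 + 12*a^4 + 38*a^3 + 11*a^2 + 9*a + 2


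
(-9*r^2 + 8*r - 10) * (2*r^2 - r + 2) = -18*r^4 + 25*r^3 - 46*r^2 + 26*r - 20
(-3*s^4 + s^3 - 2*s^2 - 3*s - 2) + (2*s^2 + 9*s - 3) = -3*s^4 + s^3 + 6*s - 5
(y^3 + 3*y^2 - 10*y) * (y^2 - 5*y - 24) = y^5 - 2*y^4 - 49*y^3 - 22*y^2 + 240*y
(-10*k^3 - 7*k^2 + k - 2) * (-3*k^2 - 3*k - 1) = 30*k^5 + 51*k^4 + 28*k^3 + 10*k^2 + 5*k + 2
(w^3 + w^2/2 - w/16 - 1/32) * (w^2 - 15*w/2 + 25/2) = w^5 - 7*w^4 + 139*w^3/16 + 107*w^2/16 - 35*w/64 - 25/64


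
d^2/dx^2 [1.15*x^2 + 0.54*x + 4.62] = 2.30000000000000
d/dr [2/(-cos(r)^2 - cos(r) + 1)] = -2*(2*cos(r) + 1)*sin(r)/(sin(r)^2 - cos(r))^2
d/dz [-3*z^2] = -6*z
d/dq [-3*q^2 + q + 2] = 1 - 6*q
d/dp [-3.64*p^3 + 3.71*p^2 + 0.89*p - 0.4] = -10.92*p^2 + 7.42*p + 0.89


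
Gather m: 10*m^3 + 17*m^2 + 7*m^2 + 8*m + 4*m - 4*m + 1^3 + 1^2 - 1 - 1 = 10*m^3 + 24*m^2 + 8*m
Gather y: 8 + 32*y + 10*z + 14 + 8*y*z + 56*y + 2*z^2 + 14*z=y*(8*z + 88) + 2*z^2 + 24*z + 22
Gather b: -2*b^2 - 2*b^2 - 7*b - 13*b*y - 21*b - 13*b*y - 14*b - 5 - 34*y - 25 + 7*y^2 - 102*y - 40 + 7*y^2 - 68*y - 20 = -4*b^2 + b*(-26*y - 42) + 14*y^2 - 204*y - 90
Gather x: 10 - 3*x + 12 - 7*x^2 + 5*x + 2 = -7*x^2 + 2*x + 24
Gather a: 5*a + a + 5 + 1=6*a + 6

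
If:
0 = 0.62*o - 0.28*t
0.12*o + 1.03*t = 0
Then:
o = 0.00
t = 0.00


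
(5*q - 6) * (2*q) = 10*q^2 - 12*q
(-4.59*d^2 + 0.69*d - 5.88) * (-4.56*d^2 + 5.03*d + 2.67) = 20.9304*d^4 - 26.2341*d^3 + 18.0282*d^2 - 27.7341*d - 15.6996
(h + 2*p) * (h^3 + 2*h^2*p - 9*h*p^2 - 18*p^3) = h^4 + 4*h^3*p - 5*h^2*p^2 - 36*h*p^3 - 36*p^4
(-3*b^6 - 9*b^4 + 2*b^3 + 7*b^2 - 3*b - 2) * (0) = 0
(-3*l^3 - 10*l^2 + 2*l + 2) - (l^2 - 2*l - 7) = -3*l^3 - 11*l^2 + 4*l + 9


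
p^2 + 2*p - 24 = (p - 4)*(p + 6)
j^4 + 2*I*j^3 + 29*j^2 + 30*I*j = j*(j - 5*I)*(j + I)*(j + 6*I)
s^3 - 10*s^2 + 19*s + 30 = (s - 6)*(s - 5)*(s + 1)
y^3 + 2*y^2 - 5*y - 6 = (y - 2)*(y + 1)*(y + 3)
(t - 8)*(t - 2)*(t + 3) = t^3 - 7*t^2 - 14*t + 48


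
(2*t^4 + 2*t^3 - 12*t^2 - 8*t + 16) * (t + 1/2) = 2*t^5 + 3*t^4 - 11*t^3 - 14*t^2 + 12*t + 8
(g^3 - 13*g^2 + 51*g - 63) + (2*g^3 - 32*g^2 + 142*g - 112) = 3*g^3 - 45*g^2 + 193*g - 175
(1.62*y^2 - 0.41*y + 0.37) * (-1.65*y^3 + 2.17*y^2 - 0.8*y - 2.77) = -2.673*y^5 + 4.1919*y^4 - 2.7962*y^3 - 3.3565*y^2 + 0.8397*y - 1.0249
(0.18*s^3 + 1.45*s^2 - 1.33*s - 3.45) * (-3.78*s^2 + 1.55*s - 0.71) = -0.6804*s^5 - 5.202*s^4 + 7.1471*s^3 + 9.95*s^2 - 4.4032*s + 2.4495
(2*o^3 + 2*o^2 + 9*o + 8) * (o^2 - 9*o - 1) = 2*o^5 - 16*o^4 - 11*o^3 - 75*o^2 - 81*o - 8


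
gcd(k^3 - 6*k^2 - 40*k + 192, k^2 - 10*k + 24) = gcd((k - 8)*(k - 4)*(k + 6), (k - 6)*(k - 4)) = k - 4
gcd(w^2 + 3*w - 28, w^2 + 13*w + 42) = w + 7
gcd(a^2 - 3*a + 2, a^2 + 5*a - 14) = a - 2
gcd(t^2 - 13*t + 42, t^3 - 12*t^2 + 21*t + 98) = t - 7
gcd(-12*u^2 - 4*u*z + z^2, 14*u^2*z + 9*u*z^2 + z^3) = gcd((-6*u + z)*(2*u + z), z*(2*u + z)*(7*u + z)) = 2*u + z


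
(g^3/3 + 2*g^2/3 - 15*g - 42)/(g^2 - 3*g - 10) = (-g^3 - 2*g^2 + 45*g + 126)/(3*(-g^2 + 3*g + 10))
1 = 1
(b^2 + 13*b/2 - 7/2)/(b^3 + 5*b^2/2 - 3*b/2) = (b + 7)/(b*(b + 3))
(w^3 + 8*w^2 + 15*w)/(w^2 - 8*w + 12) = w*(w^2 + 8*w + 15)/(w^2 - 8*w + 12)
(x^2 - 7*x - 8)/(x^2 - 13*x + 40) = (x + 1)/(x - 5)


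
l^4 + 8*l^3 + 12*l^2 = l^2*(l + 2)*(l + 6)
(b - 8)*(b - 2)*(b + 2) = b^3 - 8*b^2 - 4*b + 32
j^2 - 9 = (j - 3)*(j + 3)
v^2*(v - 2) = v^3 - 2*v^2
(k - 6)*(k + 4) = k^2 - 2*k - 24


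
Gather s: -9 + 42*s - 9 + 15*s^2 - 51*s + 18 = 15*s^2 - 9*s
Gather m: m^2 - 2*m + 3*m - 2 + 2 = m^2 + m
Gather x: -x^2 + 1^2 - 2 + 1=-x^2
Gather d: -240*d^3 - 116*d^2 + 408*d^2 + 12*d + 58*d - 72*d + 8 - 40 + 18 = -240*d^3 + 292*d^2 - 2*d - 14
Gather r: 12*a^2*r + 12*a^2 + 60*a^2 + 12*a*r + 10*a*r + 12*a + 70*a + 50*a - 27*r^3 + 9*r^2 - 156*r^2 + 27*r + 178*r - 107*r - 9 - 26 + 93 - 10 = 72*a^2 + 132*a - 27*r^3 - 147*r^2 + r*(12*a^2 + 22*a + 98) + 48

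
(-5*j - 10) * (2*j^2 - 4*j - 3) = -10*j^3 + 55*j + 30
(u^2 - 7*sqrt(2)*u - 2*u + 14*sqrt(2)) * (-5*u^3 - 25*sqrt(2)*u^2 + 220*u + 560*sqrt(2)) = -5*u^5 + 10*u^4 + 10*sqrt(2)*u^4 - 20*sqrt(2)*u^3 + 570*u^3 - 980*sqrt(2)*u^2 - 1140*u^2 - 7840*u + 1960*sqrt(2)*u + 15680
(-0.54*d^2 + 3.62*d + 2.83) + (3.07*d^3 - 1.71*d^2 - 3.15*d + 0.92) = 3.07*d^3 - 2.25*d^2 + 0.47*d + 3.75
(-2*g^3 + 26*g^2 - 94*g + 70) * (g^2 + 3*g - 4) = -2*g^5 + 20*g^4 - 8*g^3 - 316*g^2 + 586*g - 280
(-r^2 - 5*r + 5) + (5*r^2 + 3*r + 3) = 4*r^2 - 2*r + 8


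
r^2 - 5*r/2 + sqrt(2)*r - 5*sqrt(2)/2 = (r - 5/2)*(r + sqrt(2))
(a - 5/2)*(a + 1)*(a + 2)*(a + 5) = a^4 + 11*a^3/2 - 3*a^2 - 65*a/2 - 25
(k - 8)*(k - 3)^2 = k^3 - 14*k^2 + 57*k - 72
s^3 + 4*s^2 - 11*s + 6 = (s - 1)^2*(s + 6)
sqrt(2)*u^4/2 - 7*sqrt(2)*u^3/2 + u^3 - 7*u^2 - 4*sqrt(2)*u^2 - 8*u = u*(u - 8)*(u + sqrt(2))*(sqrt(2)*u/2 + sqrt(2)/2)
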